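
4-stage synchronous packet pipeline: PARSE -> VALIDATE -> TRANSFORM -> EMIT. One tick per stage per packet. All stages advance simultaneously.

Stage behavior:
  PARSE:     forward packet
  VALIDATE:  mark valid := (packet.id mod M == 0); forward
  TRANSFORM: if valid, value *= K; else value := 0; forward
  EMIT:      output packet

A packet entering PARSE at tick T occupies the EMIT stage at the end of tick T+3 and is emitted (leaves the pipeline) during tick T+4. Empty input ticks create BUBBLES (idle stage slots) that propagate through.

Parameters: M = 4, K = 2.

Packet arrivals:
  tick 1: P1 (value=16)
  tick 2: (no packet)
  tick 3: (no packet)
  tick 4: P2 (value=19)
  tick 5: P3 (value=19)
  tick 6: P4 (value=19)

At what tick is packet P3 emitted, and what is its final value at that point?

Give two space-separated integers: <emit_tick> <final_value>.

Answer: 9 0

Derivation:
Tick 1: [PARSE:P1(v=16,ok=F), VALIDATE:-, TRANSFORM:-, EMIT:-] out:-; in:P1
Tick 2: [PARSE:-, VALIDATE:P1(v=16,ok=F), TRANSFORM:-, EMIT:-] out:-; in:-
Tick 3: [PARSE:-, VALIDATE:-, TRANSFORM:P1(v=0,ok=F), EMIT:-] out:-; in:-
Tick 4: [PARSE:P2(v=19,ok=F), VALIDATE:-, TRANSFORM:-, EMIT:P1(v=0,ok=F)] out:-; in:P2
Tick 5: [PARSE:P3(v=19,ok=F), VALIDATE:P2(v=19,ok=F), TRANSFORM:-, EMIT:-] out:P1(v=0); in:P3
Tick 6: [PARSE:P4(v=19,ok=F), VALIDATE:P3(v=19,ok=F), TRANSFORM:P2(v=0,ok=F), EMIT:-] out:-; in:P4
Tick 7: [PARSE:-, VALIDATE:P4(v=19,ok=T), TRANSFORM:P3(v=0,ok=F), EMIT:P2(v=0,ok=F)] out:-; in:-
Tick 8: [PARSE:-, VALIDATE:-, TRANSFORM:P4(v=38,ok=T), EMIT:P3(v=0,ok=F)] out:P2(v=0); in:-
Tick 9: [PARSE:-, VALIDATE:-, TRANSFORM:-, EMIT:P4(v=38,ok=T)] out:P3(v=0); in:-
Tick 10: [PARSE:-, VALIDATE:-, TRANSFORM:-, EMIT:-] out:P4(v=38); in:-
P3: arrives tick 5, valid=False (id=3, id%4=3), emit tick 9, final value 0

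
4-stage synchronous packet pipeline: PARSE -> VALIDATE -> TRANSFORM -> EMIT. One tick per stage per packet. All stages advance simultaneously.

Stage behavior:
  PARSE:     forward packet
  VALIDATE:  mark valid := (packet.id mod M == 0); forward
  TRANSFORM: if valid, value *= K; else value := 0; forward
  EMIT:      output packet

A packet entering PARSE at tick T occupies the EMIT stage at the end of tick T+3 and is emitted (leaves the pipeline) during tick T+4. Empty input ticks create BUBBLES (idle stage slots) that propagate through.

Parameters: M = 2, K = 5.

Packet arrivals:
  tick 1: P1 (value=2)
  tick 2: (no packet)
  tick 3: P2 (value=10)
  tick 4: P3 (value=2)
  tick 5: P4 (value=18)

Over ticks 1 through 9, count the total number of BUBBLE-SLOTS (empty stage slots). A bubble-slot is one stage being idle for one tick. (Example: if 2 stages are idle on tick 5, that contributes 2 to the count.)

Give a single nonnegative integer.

Answer: 20

Derivation:
Tick 1: [PARSE:P1(v=2,ok=F), VALIDATE:-, TRANSFORM:-, EMIT:-] out:-; bubbles=3
Tick 2: [PARSE:-, VALIDATE:P1(v=2,ok=F), TRANSFORM:-, EMIT:-] out:-; bubbles=3
Tick 3: [PARSE:P2(v=10,ok=F), VALIDATE:-, TRANSFORM:P1(v=0,ok=F), EMIT:-] out:-; bubbles=2
Tick 4: [PARSE:P3(v=2,ok=F), VALIDATE:P2(v=10,ok=T), TRANSFORM:-, EMIT:P1(v=0,ok=F)] out:-; bubbles=1
Tick 5: [PARSE:P4(v=18,ok=F), VALIDATE:P3(v=2,ok=F), TRANSFORM:P2(v=50,ok=T), EMIT:-] out:P1(v=0); bubbles=1
Tick 6: [PARSE:-, VALIDATE:P4(v=18,ok=T), TRANSFORM:P3(v=0,ok=F), EMIT:P2(v=50,ok=T)] out:-; bubbles=1
Tick 7: [PARSE:-, VALIDATE:-, TRANSFORM:P4(v=90,ok=T), EMIT:P3(v=0,ok=F)] out:P2(v=50); bubbles=2
Tick 8: [PARSE:-, VALIDATE:-, TRANSFORM:-, EMIT:P4(v=90,ok=T)] out:P3(v=0); bubbles=3
Tick 9: [PARSE:-, VALIDATE:-, TRANSFORM:-, EMIT:-] out:P4(v=90); bubbles=4
Total bubble-slots: 20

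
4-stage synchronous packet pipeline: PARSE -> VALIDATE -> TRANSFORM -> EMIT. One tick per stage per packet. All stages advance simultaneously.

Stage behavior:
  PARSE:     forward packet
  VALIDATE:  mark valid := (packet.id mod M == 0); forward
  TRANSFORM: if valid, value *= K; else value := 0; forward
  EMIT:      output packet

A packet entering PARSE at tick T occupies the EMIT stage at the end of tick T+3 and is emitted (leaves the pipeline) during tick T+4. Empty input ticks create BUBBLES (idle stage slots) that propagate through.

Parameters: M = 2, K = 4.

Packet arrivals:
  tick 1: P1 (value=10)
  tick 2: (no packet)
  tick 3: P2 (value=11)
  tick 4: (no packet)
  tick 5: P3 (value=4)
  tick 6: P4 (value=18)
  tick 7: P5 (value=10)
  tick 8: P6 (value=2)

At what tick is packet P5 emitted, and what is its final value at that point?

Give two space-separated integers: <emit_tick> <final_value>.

Answer: 11 0

Derivation:
Tick 1: [PARSE:P1(v=10,ok=F), VALIDATE:-, TRANSFORM:-, EMIT:-] out:-; in:P1
Tick 2: [PARSE:-, VALIDATE:P1(v=10,ok=F), TRANSFORM:-, EMIT:-] out:-; in:-
Tick 3: [PARSE:P2(v=11,ok=F), VALIDATE:-, TRANSFORM:P1(v=0,ok=F), EMIT:-] out:-; in:P2
Tick 4: [PARSE:-, VALIDATE:P2(v=11,ok=T), TRANSFORM:-, EMIT:P1(v=0,ok=F)] out:-; in:-
Tick 5: [PARSE:P3(v=4,ok=F), VALIDATE:-, TRANSFORM:P2(v=44,ok=T), EMIT:-] out:P1(v=0); in:P3
Tick 6: [PARSE:P4(v=18,ok=F), VALIDATE:P3(v=4,ok=F), TRANSFORM:-, EMIT:P2(v=44,ok=T)] out:-; in:P4
Tick 7: [PARSE:P5(v=10,ok=F), VALIDATE:P4(v=18,ok=T), TRANSFORM:P3(v=0,ok=F), EMIT:-] out:P2(v=44); in:P5
Tick 8: [PARSE:P6(v=2,ok=F), VALIDATE:P5(v=10,ok=F), TRANSFORM:P4(v=72,ok=T), EMIT:P3(v=0,ok=F)] out:-; in:P6
Tick 9: [PARSE:-, VALIDATE:P6(v=2,ok=T), TRANSFORM:P5(v=0,ok=F), EMIT:P4(v=72,ok=T)] out:P3(v=0); in:-
Tick 10: [PARSE:-, VALIDATE:-, TRANSFORM:P6(v=8,ok=T), EMIT:P5(v=0,ok=F)] out:P4(v=72); in:-
Tick 11: [PARSE:-, VALIDATE:-, TRANSFORM:-, EMIT:P6(v=8,ok=T)] out:P5(v=0); in:-
Tick 12: [PARSE:-, VALIDATE:-, TRANSFORM:-, EMIT:-] out:P6(v=8); in:-
P5: arrives tick 7, valid=False (id=5, id%2=1), emit tick 11, final value 0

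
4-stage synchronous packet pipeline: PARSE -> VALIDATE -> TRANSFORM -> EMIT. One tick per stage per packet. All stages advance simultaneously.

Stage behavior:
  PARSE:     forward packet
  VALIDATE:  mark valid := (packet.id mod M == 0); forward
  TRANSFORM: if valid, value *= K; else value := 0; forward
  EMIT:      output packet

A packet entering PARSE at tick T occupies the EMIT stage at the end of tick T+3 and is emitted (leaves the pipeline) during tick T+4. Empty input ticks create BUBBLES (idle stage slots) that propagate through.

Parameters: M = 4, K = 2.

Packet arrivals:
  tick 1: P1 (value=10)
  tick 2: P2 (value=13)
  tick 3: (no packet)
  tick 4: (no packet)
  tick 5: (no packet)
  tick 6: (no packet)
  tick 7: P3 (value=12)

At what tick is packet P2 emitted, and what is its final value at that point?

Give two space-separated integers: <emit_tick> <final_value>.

Tick 1: [PARSE:P1(v=10,ok=F), VALIDATE:-, TRANSFORM:-, EMIT:-] out:-; in:P1
Tick 2: [PARSE:P2(v=13,ok=F), VALIDATE:P1(v=10,ok=F), TRANSFORM:-, EMIT:-] out:-; in:P2
Tick 3: [PARSE:-, VALIDATE:P2(v=13,ok=F), TRANSFORM:P1(v=0,ok=F), EMIT:-] out:-; in:-
Tick 4: [PARSE:-, VALIDATE:-, TRANSFORM:P2(v=0,ok=F), EMIT:P1(v=0,ok=F)] out:-; in:-
Tick 5: [PARSE:-, VALIDATE:-, TRANSFORM:-, EMIT:P2(v=0,ok=F)] out:P1(v=0); in:-
Tick 6: [PARSE:-, VALIDATE:-, TRANSFORM:-, EMIT:-] out:P2(v=0); in:-
Tick 7: [PARSE:P3(v=12,ok=F), VALIDATE:-, TRANSFORM:-, EMIT:-] out:-; in:P3
Tick 8: [PARSE:-, VALIDATE:P3(v=12,ok=F), TRANSFORM:-, EMIT:-] out:-; in:-
Tick 9: [PARSE:-, VALIDATE:-, TRANSFORM:P3(v=0,ok=F), EMIT:-] out:-; in:-
Tick 10: [PARSE:-, VALIDATE:-, TRANSFORM:-, EMIT:P3(v=0,ok=F)] out:-; in:-
Tick 11: [PARSE:-, VALIDATE:-, TRANSFORM:-, EMIT:-] out:P3(v=0); in:-
P2: arrives tick 2, valid=False (id=2, id%4=2), emit tick 6, final value 0

Answer: 6 0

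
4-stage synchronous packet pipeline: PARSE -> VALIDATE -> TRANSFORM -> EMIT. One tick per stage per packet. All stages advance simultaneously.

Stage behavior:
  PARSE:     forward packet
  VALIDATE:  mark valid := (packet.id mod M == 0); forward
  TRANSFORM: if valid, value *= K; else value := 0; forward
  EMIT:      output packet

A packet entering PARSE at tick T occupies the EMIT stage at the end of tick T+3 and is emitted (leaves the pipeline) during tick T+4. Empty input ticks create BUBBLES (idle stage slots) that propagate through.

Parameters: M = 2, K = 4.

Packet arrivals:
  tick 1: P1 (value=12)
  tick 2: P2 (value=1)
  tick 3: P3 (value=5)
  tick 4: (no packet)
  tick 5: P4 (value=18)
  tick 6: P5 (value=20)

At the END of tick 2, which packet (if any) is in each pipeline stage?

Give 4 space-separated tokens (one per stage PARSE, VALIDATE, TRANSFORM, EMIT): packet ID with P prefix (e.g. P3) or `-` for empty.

Answer: P2 P1 - -

Derivation:
Tick 1: [PARSE:P1(v=12,ok=F), VALIDATE:-, TRANSFORM:-, EMIT:-] out:-; in:P1
Tick 2: [PARSE:P2(v=1,ok=F), VALIDATE:P1(v=12,ok=F), TRANSFORM:-, EMIT:-] out:-; in:P2
At end of tick 2: ['P2', 'P1', '-', '-']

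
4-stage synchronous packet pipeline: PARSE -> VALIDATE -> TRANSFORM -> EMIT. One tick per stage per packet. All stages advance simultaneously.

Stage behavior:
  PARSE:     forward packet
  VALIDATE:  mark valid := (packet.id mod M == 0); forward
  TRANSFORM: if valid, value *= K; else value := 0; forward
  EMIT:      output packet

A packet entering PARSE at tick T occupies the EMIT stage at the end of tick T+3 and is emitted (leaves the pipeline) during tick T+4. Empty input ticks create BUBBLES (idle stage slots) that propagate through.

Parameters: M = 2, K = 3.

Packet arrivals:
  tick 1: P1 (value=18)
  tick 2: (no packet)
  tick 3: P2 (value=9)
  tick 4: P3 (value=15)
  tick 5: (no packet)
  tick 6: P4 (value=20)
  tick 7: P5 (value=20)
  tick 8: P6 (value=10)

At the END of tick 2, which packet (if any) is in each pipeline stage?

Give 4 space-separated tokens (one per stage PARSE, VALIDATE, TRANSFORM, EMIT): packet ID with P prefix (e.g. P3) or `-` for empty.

Tick 1: [PARSE:P1(v=18,ok=F), VALIDATE:-, TRANSFORM:-, EMIT:-] out:-; in:P1
Tick 2: [PARSE:-, VALIDATE:P1(v=18,ok=F), TRANSFORM:-, EMIT:-] out:-; in:-
At end of tick 2: ['-', 'P1', '-', '-']

Answer: - P1 - -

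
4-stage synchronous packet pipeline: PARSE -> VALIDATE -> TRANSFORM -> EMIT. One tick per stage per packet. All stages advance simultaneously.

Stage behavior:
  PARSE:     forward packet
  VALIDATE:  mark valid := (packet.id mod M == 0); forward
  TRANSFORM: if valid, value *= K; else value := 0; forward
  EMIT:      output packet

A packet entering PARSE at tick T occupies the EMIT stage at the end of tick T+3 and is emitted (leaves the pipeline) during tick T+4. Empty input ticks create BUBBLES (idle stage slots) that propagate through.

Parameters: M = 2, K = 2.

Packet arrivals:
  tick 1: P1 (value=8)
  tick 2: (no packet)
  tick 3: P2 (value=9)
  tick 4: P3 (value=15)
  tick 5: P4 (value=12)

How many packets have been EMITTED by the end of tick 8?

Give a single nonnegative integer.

Answer: 3

Derivation:
Tick 1: [PARSE:P1(v=8,ok=F), VALIDATE:-, TRANSFORM:-, EMIT:-] out:-; in:P1
Tick 2: [PARSE:-, VALIDATE:P1(v=8,ok=F), TRANSFORM:-, EMIT:-] out:-; in:-
Tick 3: [PARSE:P2(v=9,ok=F), VALIDATE:-, TRANSFORM:P1(v=0,ok=F), EMIT:-] out:-; in:P2
Tick 4: [PARSE:P3(v=15,ok=F), VALIDATE:P2(v=9,ok=T), TRANSFORM:-, EMIT:P1(v=0,ok=F)] out:-; in:P3
Tick 5: [PARSE:P4(v=12,ok=F), VALIDATE:P3(v=15,ok=F), TRANSFORM:P2(v=18,ok=T), EMIT:-] out:P1(v=0); in:P4
Tick 6: [PARSE:-, VALIDATE:P4(v=12,ok=T), TRANSFORM:P3(v=0,ok=F), EMIT:P2(v=18,ok=T)] out:-; in:-
Tick 7: [PARSE:-, VALIDATE:-, TRANSFORM:P4(v=24,ok=T), EMIT:P3(v=0,ok=F)] out:P2(v=18); in:-
Tick 8: [PARSE:-, VALIDATE:-, TRANSFORM:-, EMIT:P4(v=24,ok=T)] out:P3(v=0); in:-
Emitted by tick 8: ['P1', 'P2', 'P3']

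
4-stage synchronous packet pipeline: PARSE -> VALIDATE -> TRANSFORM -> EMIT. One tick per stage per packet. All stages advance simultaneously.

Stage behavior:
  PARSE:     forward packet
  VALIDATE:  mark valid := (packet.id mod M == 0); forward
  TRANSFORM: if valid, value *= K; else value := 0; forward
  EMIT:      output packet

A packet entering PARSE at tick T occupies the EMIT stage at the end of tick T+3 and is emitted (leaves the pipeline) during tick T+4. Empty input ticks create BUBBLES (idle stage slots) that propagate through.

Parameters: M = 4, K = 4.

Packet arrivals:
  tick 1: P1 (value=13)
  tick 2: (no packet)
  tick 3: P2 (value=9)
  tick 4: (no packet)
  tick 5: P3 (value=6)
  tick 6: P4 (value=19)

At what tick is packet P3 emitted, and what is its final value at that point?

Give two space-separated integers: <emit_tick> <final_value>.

Answer: 9 0

Derivation:
Tick 1: [PARSE:P1(v=13,ok=F), VALIDATE:-, TRANSFORM:-, EMIT:-] out:-; in:P1
Tick 2: [PARSE:-, VALIDATE:P1(v=13,ok=F), TRANSFORM:-, EMIT:-] out:-; in:-
Tick 3: [PARSE:P2(v=9,ok=F), VALIDATE:-, TRANSFORM:P1(v=0,ok=F), EMIT:-] out:-; in:P2
Tick 4: [PARSE:-, VALIDATE:P2(v=9,ok=F), TRANSFORM:-, EMIT:P1(v=0,ok=F)] out:-; in:-
Tick 5: [PARSE:P3(v=6,ok=F), VALIDATE:-, TRANSFORM:P2(v=0,ok=F), EMIT:-] out:P1(v=0); in:P3
Tick 6: [PARSE:P4(v=19,ok=F), VALIDATE:P3(v=6,ok=F), TRANSFORM:-, EMIT:P2(v=0,ok=F)] out:-; in:P4
Tick 7: [PARSE:-, VALIDATE:P4(v=19,ok=T), TRANSFORM:P3(v=0,ok=F), EMIT:-] out:P2(v=0); in:-
Tick 8: [PARSE:-, VALIDATE:-, TRANSFORM:P4(v=76,ok=T), EMIT:P3(v=0,ok=F)] out:-; in:-
Tick 9: [PARSE:-, VALIDATE:-, TRANSFORM:-, EMIT:P4(v=76,ok=T)] out:P3(v=0); in:-
Tick 10: [PARSE:-, VALIDATE:-, TRANSFORM:-, EMIT:-] out:P4(v=76); in:-
P3: arrives tick 5, valid=False (id=3, id%4=3), emit tick 9, final value 0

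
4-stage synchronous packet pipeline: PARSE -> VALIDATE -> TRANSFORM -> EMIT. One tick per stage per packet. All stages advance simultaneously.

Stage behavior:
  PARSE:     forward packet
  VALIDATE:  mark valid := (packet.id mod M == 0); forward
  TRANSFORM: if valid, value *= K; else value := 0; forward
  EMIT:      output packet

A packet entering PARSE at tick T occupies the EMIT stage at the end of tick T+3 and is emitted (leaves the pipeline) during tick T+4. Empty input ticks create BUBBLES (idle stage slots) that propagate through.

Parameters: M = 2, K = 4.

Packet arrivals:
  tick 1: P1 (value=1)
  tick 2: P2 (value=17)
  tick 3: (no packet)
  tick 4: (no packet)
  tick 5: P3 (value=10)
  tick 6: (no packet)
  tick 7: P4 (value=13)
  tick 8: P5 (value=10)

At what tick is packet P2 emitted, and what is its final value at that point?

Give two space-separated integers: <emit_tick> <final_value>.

Tick 1: [PARSE:P1(v=1,ok=F), VALIDATE:-, TRANSFORM:-, EMIT:-] out:-; in:P1
Tick 2: [PARSE:P2(v=17,ok=F), VALIDATE:P1(v=1,ok=F), TRANSFORM:-, EMIT:-] out:-; in:P2
Tick 3: [PARSE:-, VALIDATE:P2(v=17,ok=T), TRANSFORM:P1(v=0,ok=F), EMIT:-] out:-; in:-
Tick 4: [PARSE:-, VALIDATE:-, TRANSFORM:P2(v=68,ok=T), EMIT:P1(v=0,ok=F)] out:-; in:-
Tick 5: [PARSE:P3(v=10,ok=F), VALIDATE:-, TRANSFORM:-, EMIT:P2(v=68,ok=T)] out:P1(v=0); in:P3
Tick 6: [PARSE:-, VALIDATE:P3(v=10,ok=F), TRANSFORM:-, EMIT:-] out:P2(v=68); in:-
Tick 7: [PARSE:P4(v=13,ok=F), VALIDATE:-, TRANSFORM:P3(v=0,ok=F), EMIT:-] out:-; in:P4
Tick 8: [PARSE:P5(v=10,ok=F), VALIDATE:P4(v=13,ok=T), TRANSFORM:-, EMIT:P3(v=0,ok=F)] out:-; in:P5
Tick 9: [PARSE:-, VALIDATE:P5(v=10,ok=F), TRANSFORM:P4(v=52,ok=T), EMIT:-] out:P3(v=0); in:-
Tick 10: [PARSE:-, VALIDATE:-, TRANSFORM:P5(v=0,ok=F), EMIT:P4(v=52,ok=T)] out:-; in:-
Tick 11: [PARSE:-, VALIDATE:-, TRANSFORM:-, EMIT:P5(v=0,ok=F)] out:P4(v=52); in:-
Tick 12: [PARSE:-, VALIDATE:-, TRANSFORM:-, EMIT:-] out:P5(v=0); in:-
P2: arrives tick 2, valid=True (id=2, id%2=0), emit tick 6, final value 68

Answer: 6 68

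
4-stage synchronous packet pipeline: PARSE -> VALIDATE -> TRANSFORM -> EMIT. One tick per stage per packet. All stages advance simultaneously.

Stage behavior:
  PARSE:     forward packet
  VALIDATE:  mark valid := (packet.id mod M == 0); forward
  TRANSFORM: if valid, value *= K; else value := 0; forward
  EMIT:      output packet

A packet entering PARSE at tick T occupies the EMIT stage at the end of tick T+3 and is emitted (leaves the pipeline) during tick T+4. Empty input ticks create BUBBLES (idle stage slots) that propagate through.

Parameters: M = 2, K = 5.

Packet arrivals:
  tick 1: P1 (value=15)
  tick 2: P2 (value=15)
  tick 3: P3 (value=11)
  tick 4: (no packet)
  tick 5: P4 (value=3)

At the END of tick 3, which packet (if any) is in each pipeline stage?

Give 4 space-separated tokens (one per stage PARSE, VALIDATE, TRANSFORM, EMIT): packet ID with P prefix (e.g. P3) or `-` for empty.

Tick 1: [PARSE:P1(v=15,ok=F), VALIDATE:-, TRANSFORM:-, EMIT:-] out:-; in:P1
Tick 2: [PARSE:P2(v=15,ok=F), VALIDATE:P1(v=15,ok=F), TRANSFORM:-, EMIT:-] out:-; in:P2
Tick 3: [PARSE:P3(v=11,ok=F), VALIDATE:P2(v=15,ok=T), TRANSFORM:P1(v=0,ok=F), EMIT:-] out:-; in:P3
At end of tick 3: ['P3', 'P2', 'P1', '-']

Answer: P3 P2 P1 -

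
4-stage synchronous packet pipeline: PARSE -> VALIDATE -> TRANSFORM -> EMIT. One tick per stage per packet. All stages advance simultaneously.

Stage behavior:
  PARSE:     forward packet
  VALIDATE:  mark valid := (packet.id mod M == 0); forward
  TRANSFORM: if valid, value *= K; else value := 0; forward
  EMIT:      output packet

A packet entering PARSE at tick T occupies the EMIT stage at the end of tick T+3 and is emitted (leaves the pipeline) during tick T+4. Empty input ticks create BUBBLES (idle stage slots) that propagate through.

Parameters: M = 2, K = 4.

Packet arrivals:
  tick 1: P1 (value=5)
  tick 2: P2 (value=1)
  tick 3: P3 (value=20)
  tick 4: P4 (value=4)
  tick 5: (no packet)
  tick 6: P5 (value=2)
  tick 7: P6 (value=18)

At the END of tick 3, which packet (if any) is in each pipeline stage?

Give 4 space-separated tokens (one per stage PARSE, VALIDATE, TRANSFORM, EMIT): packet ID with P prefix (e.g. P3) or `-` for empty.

Tick 1: [PARSE:P1(v=5,ok=F), VALIDATE:-, TRANSFORM:-, EMIT:-] out:-; in:P1
Tick 2: [PARSE:P2(v=1,ok=F), VALIDATE:P1(v=5,ok=F), TRANSFORM:-, EMIT:-] out:-; in:P2
Tick 3: [PARSE:P3(v=20,ok=F), VALIDATE:P2(v=1,ok=T), TRANSFORM:P1(v=0,ok=F), EMIT:-] out:-; in:P3
At end of tick 3: ['P3', 'P2', 'P1', '-']

Answer: P3 P2 P1 -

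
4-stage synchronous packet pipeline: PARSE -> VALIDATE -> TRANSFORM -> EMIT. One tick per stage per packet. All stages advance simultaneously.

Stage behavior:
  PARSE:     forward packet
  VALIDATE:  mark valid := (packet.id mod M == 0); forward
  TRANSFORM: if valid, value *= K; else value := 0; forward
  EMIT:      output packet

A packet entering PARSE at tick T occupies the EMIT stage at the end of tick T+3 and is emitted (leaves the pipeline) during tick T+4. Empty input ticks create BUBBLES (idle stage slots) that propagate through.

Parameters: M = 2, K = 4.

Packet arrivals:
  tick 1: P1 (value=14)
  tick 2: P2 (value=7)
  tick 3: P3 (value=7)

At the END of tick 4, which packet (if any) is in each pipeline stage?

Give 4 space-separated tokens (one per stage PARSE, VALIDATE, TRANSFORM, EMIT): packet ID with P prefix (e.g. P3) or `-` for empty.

Answer: - P3 P2 P1

Derivation:
Tick 1: [PARSE:P1(v=14,ok=F), VALIDATE:-, TRANSFORM:-, EMIT:-] out:-; in:P1
Tick 2: [PARSE:P2(v=7,ok=F), VALIDATE:P1(v=14,ok=F), TRANSFORM:-, EMIT:-] out:-; in:P2
Tick 3: [PARSE:P3(v=7,ok=F), VALIDATE:P2(v=7,ok=T), TRANSFORM:P1(v=0,ok=F), EMIT:-] out:-; in:P3
Tick 4: [PARSE:-, VALIDATE:P3(v=7,ok=F), TRANSFORM:P2(v=28,ok=T), EMIT:P1(v=0,ok=F)] out:-; in:-
At end of tick 4: ['-', 'P3', 'P2', 'P1']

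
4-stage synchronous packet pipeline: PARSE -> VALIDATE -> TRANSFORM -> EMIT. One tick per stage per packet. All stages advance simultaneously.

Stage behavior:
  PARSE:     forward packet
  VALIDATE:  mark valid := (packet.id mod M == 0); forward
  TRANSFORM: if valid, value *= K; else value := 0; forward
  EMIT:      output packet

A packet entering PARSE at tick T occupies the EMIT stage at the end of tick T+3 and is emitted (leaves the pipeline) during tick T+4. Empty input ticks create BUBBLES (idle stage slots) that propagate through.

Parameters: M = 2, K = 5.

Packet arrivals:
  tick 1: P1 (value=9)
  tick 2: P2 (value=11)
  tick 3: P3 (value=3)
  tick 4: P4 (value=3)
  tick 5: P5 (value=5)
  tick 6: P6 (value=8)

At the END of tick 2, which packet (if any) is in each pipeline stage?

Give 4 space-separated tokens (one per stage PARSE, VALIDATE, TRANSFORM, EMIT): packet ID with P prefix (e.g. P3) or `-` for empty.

Answer: P2 P1 - -

Derivation:
Tick 1: [PARSE:P1(v=9,ok=F), VALIDATE:-, TRANSFORM:-, EMIT:-] out:-; in:P1
Tick 2: [PARSE:P2(v=11,ok=F), VALIDATE:P1(v=9,ok=F), TRANSFORM:-, EMIT:-] out:-; in:P2
At end of tick 2: ['P2', 'P1', '-', '-']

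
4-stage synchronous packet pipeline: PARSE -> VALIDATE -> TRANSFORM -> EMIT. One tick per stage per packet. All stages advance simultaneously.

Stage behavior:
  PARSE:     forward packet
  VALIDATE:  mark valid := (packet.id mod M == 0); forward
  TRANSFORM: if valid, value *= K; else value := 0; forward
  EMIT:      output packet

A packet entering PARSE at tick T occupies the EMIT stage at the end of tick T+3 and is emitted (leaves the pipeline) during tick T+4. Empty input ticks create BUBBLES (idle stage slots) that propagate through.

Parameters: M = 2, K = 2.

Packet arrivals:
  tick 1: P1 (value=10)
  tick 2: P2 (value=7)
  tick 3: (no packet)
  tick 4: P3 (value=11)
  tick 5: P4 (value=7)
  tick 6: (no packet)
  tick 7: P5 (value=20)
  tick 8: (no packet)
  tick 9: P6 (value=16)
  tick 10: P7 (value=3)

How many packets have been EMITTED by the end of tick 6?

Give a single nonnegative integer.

Tick 1: [PARSE:P1(v=10,ok=F), VALIDATE:-, TRANSFORM:-, EMIT:-] out:-; in:P1
Tick 2: [PARSE:P2(v=7,ok=F), VALIDATE:P1(v=10,ok=F), TRANSFORM:-, EMIT:-] out:-; in:P2
Tick 3: [PARSE:-, VALIDATE:P2(v=7,ok=T), TRANSFORM:P1(v=0,ok=F), EMIT:-] out:-; in:-
Tick 4: [PARSE:P3(v=11,ok=F), VALIDATE:-, TRANSFORM:P2(v=14,ok=T), EMIT:P1(v=0,ok=F)] out:-; in:P3
Tick 5: [PARSE:P4(v=7,ok=F), VALIDATE:P3(v=11,ok=F), TRANSFORM:-, EMIT:P2(v=14,ok=T)] out:P1(v=0); in:P4
Tick 6: [PARSE:-, VALIDATE:P4(v=7,ok=T), TRANSFORM:P3(v=0,ok=F), EMIT:-] out:P2(v=14); in:-
Emitted by tick 6: ['P1', 'P2']

Answer: 2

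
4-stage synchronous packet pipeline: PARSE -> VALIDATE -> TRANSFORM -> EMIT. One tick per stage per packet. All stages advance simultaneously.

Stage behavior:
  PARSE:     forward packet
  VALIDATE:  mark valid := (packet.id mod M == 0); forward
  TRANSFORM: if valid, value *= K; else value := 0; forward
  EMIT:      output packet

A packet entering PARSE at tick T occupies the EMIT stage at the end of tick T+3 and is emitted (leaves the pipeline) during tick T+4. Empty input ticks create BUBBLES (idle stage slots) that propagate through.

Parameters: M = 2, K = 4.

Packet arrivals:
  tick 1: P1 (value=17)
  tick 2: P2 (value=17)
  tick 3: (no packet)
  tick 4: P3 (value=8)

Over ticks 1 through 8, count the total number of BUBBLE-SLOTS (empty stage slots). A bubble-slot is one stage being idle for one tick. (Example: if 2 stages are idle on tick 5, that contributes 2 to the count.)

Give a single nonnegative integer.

Tick 1: [PARSE:P1(v=17,ok=F), VALIDATE:-, TRANSFORM:-, EMIT:-] out:-; bubbles=3
Tick 2: [PARSE:P2(v=17,ok=F), VALIDATE:P1(v=17,ok=F), TRANSFORM:-, EMIT:-] out:-; bubbles=2
Tick 3: [PARSE:-, VALIDATE:P2(v=17,ok=T), TRANSFORM:P1(v=0,ok=F), EMIT:-] out:-; bubbles=2
Tick 4: [PARSE:P3(v=8,ok=F), VALIDATE:-, TRANSFORM:P2(v=68,ok=T), EMIT:P1(v=0,ok=F)] out:-; bubbles=1
Tick 5: [PARSE:-, VALIDATE:P3(v=8,ok=F), TRANSFORM:-, EMIT:P2(v=68,ok=T)] out:P1(v=0); bubbles=2
Tick 6: [PARSE:-, VALIDATE:-, TRANSFORM:P3(v=0,ok=F), EMIT:-] out:P2(v=68); bubbles=3
Tick 7: [PARSE:-, VALIDATE:-, TRANSFORM:-, EMIT:P3(v=0,ok=F)] out:-; bubbles=3
Tick 8: [PARSE:-, VALIDATE:-, TRANSFORM:-, EMIT:-] out:P3(v=0); bubbles=4
Total bubble-slots: 20

Answer: 20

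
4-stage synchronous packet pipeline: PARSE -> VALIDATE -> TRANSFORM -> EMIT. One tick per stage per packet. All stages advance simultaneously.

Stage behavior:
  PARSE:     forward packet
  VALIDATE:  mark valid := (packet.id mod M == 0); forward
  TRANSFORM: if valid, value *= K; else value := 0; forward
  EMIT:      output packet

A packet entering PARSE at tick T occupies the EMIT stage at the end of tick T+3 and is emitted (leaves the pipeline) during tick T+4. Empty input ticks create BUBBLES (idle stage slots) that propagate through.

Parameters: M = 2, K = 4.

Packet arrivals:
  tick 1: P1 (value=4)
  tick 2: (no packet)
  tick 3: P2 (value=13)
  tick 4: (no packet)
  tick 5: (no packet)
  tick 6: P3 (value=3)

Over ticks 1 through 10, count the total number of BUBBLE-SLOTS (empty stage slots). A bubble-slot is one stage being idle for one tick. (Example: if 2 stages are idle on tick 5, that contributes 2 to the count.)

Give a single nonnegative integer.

Answer: 28

Derivation:
Tick 1: [PARSE:P1(v=4,ok=F), VALIDATE:-, TRANSFORM:-, EMIT:-] out:-; bubbles=3
Tick 2: [PARSE:-, VALIDATE:P1(v=4,ok=F), TRANSFORM:-, EMIT:-] out:-; bubbles=3
Tick 3: [PARSE:P2(v=13,ok=F), VALIDATE:-, TRANSFORM:P1(v=0,ok=F), EMIT:-] out:-; bubbles=2
Tick 4: [PARSE:-, VALIDATE:P2(v=13,ok=T), TRANSFORM:-, EMIT:P1(v=0,ok=F)] out:-; bubbles=2
Tick 5: [PARSE:-, VALIDATE:-, TRANSFORM:P2(v=52,ok=T), EMIT:-] out:P1(v=0); bubbles=3
Tick 6: [PARSE:P3(v=3,ok=F), VALIDATE:-, TRANSFORM:-, EMIT:P2(v=52,ok=T)] out:-; bubbles=2
Tick 7: [PARSE:-, VALIDATE:P3(v=3,ok=F), TRANSFORM:-, EMIT:-] out:P2(v=52); bubbles=3
Tick 8: [PARSE:-, VALIDATE:-, TRANSFORM:P3(v=0,ok=F), EMIT:-] out:-; bubbles=3
Tick 9: [PARSE:-, VALIDATE:-, TRANSFORM:-, EMIT:P3(v=0,ok=F)] out:-; bubbles=3
Tick 10: [PARSE:-, VALIDATE:-, TRANSFORM:-, EMIT:-] out:P3(v=0); bubbles=4
Total bubble-slots: 28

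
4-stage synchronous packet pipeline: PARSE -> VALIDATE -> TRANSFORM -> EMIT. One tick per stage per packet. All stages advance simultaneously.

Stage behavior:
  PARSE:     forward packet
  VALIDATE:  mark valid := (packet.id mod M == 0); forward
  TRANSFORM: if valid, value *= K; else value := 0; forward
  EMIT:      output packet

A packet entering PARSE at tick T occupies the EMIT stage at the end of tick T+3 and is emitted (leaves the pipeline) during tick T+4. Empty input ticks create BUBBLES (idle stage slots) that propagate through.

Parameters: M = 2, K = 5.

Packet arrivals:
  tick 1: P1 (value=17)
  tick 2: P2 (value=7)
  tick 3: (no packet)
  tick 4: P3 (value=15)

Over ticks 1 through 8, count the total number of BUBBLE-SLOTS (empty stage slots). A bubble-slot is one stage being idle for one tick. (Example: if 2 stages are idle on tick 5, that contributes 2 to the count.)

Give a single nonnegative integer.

Answer: 20

Derivation:
Tick 1: [PARSE:P1(v=17,ok=F), VALIDATE:-, TRANSFORM:-, EMIT:-] out:-; bubbles=3
Tick 2: [PARSE:P2(v=7,ok=F), VALIDATE:P1(v=17,ok=F), TRANSFORM:-, EMIT:-] out:-; bubbles=2
Tick 3: [PARSE:-, VALIDATE:P2(v=7,ok=T), TRANSFORM:P1(v=0,ok=F), EMIT:-] out:-; bubbles=2
Tick 4: [PARSE:P3(v=15,ok=F), VALIDATE:-, TRANSFORM:P2(v=35,ok=T), EMIT:P1(v=0,ok=F)] out:-; bubbles=1
Tick 5: [PARSE:-, VALIDATE:P3(v=15,ok=F), TRANSFORM:-, EMIT:P2(v=35,ok=T)] out:P1(v=0); bubbles=2
Tick 6: [PARSE:-, VALIDATE:-, TRANSFORM:P3(v=0,ok=F), EMIT:-] out:P2(v=35); bubbles=3
Tick 7: [PARSE:-, VALIDATE:-, TRANSFORM:-, EMIT:P3(v=0,ok=F)] out:-; bubbles=3
Tick 8: [PARSE:-, VALIDATE:-, TRANSFORM:-, EMIT:-] out:P3(v=0); bubbles=4
Total bubble-slots: 20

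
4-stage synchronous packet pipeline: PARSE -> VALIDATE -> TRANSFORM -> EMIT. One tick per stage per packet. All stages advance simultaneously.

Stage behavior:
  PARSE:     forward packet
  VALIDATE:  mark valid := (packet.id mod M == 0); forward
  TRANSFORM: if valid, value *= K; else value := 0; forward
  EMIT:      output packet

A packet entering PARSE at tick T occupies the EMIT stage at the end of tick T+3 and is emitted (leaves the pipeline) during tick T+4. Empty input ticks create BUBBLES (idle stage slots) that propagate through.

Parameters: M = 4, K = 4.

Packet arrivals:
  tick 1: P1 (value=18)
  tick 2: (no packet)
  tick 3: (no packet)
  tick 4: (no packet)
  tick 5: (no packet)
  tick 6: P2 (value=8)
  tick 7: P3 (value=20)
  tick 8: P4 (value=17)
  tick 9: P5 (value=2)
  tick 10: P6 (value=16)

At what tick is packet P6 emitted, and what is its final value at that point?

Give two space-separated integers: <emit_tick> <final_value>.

Tick 1: [PARSE:P1(v=18,ok=F), VALIDATE:-, TRANSFORM:-, EMIT:-] out:-; in:P1
Tick 2: [PARSE:-, VALIDATE:P1(v=18,ok=F), TRANSFORM:-, EMIT:-] out:-; in:-
Tick 3: [PARSE:-, VALIDATE:-, TRANSFORM:P1(v=0,ok=F), EMIT:-] out:-; in:-
Tick 4: [PARSE:-, VALIDATE:-, TRANSFORM:-, EMIT:P1(v=0,ok=F)] out:-; in:-
Tick 5: [PARSE:-, VALIDATE:-, TRANSFORM:-, EMIT:-] out:P1(v=0); in:-
Tick 6: [PARSE:P2(v=8,ok=F), VALIDATE:-, TRANSFORM:-, EMIT:-] out:-; in:P2
Tick 7: [PARSE:P3(v=20,ok=F), VALIDATE:P2(v=8,ok=F), TRANSFORM:-, EMIT:-] out:-; in:P3
Tick 8: [PARSE:P4(v=17,ok=F), VALIDATE:P3(v=20,ok=F), TRANSFORM:P2(v=0,ok=F), EMIT:-] out:-; in:P4
Tick 9: [PARSE:P5(v=2,ok=F), VALIDATE:P4(v=17,ok=T), TRANSFORM:P3(v=0,ok=F), EMIT:P2(v=0,ok=F)] out:-; in:P5
Tick 10: [PARSE:P6(v=16,ok=F), VALIDATE:P5(v=2,ok=F), TRANSFORM:P4(v=68,ok=T), EMIT:P3(v=0,ok=F)] out:P2(v=0); in:P6
Tick 11: [PARSE:-, VALIDATE:P6(v=16,ok=F), TRANSFORM:P5(v=0,ok=F), EMIT:P4(v=68,ok=T)] out:P3(v=0); in:-
Tick 12: [PARSE:-, VALIDATE:-, TRANSFORM:P6(v=0,ok=F), EMIT:P5(v=0,ok=F)] out:P4(v=68); in:-
Tick 13: [PARSE:-, VALIDATE:-, TRANSFORM:-, EMIT:P6(v=0,ok=F)] out:P5(v=0); in:-
Tick 14: [PARSE:-, VALIDATE:-, TRANSFORM:-, EMIT:-] out:P6(v=0); in:-
P6: arrives tick 10, valid=False (id=6, id%4=2), emit tick 14, final value 0

Answer: 14 0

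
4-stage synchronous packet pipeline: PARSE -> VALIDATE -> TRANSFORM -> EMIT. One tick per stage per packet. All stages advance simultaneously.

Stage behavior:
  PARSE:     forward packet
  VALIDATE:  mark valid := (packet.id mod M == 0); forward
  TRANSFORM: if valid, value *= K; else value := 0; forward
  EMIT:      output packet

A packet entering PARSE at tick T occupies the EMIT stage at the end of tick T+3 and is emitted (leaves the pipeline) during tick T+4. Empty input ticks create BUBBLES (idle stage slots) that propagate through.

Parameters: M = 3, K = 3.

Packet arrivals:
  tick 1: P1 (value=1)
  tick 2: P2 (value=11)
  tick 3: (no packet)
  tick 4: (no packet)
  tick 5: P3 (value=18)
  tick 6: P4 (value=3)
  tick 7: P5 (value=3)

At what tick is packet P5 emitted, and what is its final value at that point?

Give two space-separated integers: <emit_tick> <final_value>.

Answer: 11 0

Derivation:
Tick 1: [PARSE:P1(v=1,ok=F), VALIDATE:-, TRANSFORM:-, EMIT:-] out:-; in:P1
Tick 2: [PARSE:P2(v=11,ok=F), VALIDATE:P1(v=1,ok=F), TRANSFORM:-, EMIT:-] out:-; in:P2
Tick 3: [PARSE:-, VALIDATE:P2(v=11,ok=F), TRANSFORM:P1(v=0,ok=F), EMIT:-] out:-; in:-
Tick 4: [PARSE:-, VALIDATE:-, TRANSFORM:P2(v=0,ok=F), EMIT:P1(v=0,ok=F)] out:-; in:-
Tick 5: [PARSE:P3(v=18,ok=F), VALIDATE:-, TRANSFORM:-, EMIT:P2(v=0,ok=F)] out:P1(v=0); in:P3
Tick 6: [PARSE:P4(v=3,ok=F), VALIDATE:P3(v=18,ok=T), TRANSFORM:-, EMIT:-] out:P2(v=0); in:P4
Tick 7: [PARSE:P5(v=3,ok=F), VALIDATE:P4(v=3,ok=F), TRANSFORM:P3(v=54,ok=T), EMIT:-] out:-; in:P5
Tick 8: [PARSE:-, VALIDATE:P5(v=3,ok=F), TRANSFORM:P4(v=0,ok=F), EMIT:P3(v=54,ok=T)] out:-; in:-
Tick 9: [PARSE:-, VALIDATE:-, TRANSFORM:P5(v=0,ok=F), EMIT:P4(v=0,ok=F)] out:P3(v=54); in:-
Tick 10: [PARSE:-, VALIDATE:-, TRANSFORM:-, EMIT:P5(v=0,ok=F)] out:P4(v=0); in:-
Tick 11: [PARSE:-, VALIDATE:-, TRANSFORM:-, EMIT:-] out:P5(v=0); in:-
P5: arrives tick 7, valid=False (id=5, id%3=2), emit tick 11, final value 0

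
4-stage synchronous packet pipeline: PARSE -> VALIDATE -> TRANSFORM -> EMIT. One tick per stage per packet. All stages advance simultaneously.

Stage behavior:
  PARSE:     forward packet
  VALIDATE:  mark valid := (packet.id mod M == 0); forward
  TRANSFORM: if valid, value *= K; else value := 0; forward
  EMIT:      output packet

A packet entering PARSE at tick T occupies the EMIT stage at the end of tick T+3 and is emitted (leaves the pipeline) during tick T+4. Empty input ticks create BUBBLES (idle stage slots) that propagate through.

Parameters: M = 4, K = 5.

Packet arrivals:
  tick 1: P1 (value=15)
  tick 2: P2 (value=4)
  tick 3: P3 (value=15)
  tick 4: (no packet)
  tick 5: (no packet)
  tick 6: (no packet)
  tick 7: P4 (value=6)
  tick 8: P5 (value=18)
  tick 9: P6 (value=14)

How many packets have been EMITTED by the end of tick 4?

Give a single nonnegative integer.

Tick 1: [PARSE:P1(v=15,ok=F), VALIDATE:-, TRANSFORM:-, EMIT:-] out:-; in:P1
Tick 2: [PARSE:P2(v=4,ok=F), VALIDATE:P1(v=15,ok=F), TRANSFORM:-, EMIT:-] out:-; in:P2
Tick 3: [PARSE:P3(v=15,ok=F), VALIDATE:P2(v=4,ok=F), TRANSFORM:P1(v=0,ok=F), EMIT:-] out:-; in:P3
Tick 4: [PARSE:-, VALIDATE:P3(v=15,ok=F), TRANSFORM:P2(v=0,ok=F), EMIT:P1(v=0,ok=F)] out:-; in:-
Emitted by tick 4: []

Answer: 0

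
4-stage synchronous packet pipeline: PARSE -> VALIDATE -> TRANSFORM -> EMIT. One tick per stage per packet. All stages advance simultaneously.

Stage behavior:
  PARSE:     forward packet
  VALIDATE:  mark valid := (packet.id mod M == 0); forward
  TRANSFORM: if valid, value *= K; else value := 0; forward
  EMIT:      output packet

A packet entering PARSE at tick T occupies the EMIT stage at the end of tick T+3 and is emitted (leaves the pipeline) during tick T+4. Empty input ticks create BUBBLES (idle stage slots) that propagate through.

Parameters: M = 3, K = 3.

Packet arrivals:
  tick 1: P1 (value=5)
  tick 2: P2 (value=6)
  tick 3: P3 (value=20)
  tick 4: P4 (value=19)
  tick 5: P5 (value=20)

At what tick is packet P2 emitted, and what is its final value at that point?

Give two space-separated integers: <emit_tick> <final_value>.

Tick 1: [PARSE:P1(v=5,ok=F), VALIDATE:-, TRANSFORM:-, EMIT:-] out:-; in:P1
Tick 2: [PARSE:P2(v=6,ok=F), VALIDATE:P1(v=5,ok=F), TRANSFORM:-, EMIT:-] out:-; in:P2
Tick 3: [PARSE:P3(v=20,ok=F), VALIDATE:P2(v=6,ok=F), TRANSFORM:P1(v=0,ok=F), EMIT:-] out:-; in:P3
Tick 4: [PARSE:P4(v=19,ok=F), VALIDATE:P3(v=20,ok=T), TRANSFORM:P2(v=0,ok=F), EMIT:P1(v=0,ok=F)] out:-; in:P4
Tick 5: [PARSE:P5(v=20,ok=F), VALIDATE:P4(v=19,ok=F), TRANSFORM:P3(v=60,ok=T), EMIT:P2(v=0,ok=F)] out:P1(v=0); in:P5
Tick 6: [PARSE:-, VALIDATE:P5(v=20,ok=F), TRANSFORM:P4(v=0,ok=F), EMIT:P3(v=60,ok=T)] out:P2(v=0); in:-
Tick 7: [PARSE:-, VALIDATE:-, TRANSFORM:P5(v=0,ok=F), EMIT:P4(v=0,ok=F)] out:P3(v=60); in:-
Tick 8: [PARSE:-, VALIDATE:-, TRANSFORM:-, EMIT:P5(v=0,ok=F)] out:P4(v=0); in:-
Tick 9: [PARSE:-, VALIDATE:-, TRANSFORM:-, EMIT:-] out:P5(v=0); in:-
P2: arrives tick 2, valid=False (id=2, id%3=2), emit tick 6, final value 0

Answer: 6 0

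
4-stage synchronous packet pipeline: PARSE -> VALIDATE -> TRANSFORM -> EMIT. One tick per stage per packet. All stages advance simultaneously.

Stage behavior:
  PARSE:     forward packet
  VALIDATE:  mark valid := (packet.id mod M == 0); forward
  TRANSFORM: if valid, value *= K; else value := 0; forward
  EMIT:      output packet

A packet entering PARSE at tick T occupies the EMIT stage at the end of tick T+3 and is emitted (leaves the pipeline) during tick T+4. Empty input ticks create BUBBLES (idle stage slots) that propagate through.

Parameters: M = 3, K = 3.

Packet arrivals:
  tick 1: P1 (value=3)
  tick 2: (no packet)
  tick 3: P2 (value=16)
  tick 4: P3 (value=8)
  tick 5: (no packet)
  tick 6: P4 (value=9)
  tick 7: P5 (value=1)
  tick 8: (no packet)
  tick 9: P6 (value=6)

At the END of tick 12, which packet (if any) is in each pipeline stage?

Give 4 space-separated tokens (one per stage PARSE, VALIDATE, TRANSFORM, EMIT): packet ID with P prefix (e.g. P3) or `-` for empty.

Answer: - - - P6

Derivation:
Tick 1: [PARSE:P1(v=3,ok=F), VALIDATE:-, TRANSFORM:-, EMIT:-] out:-; in:P1
Tick 2: [PARSE:-, VALIDATE:P1(v=3,ok=F), TRANSFORM:-, EMIT:-] out:-; in:-
Tick 3: [PARSE:P2(v=16,ok=F), VALIDATE:-, TRANSFORM:P1(v=0,ok=F), EMIT:-] out:-; in:P2
Tick 4: [PARSE:P3(v=8,ok=F), VALIDATE:P2(v=16,ok=F), TRANSFORM:-, EMIT:P1(v=0,ok=F)] out:-; in:P3
Tick 5: [PARSE:-, VALIDATE:P3(v=8,ok=T), TRANSFORM:P2(v=0,ok=F), EMIT:-] out:P1(v=0); in:-
Tick 6: [PARSE:P4(v=9,ok=F), VALIDATE:-, TRANSFORM:P3(v=24,ok=T), EMIT:P2(v=0,ok=F)] out:-; in:P4
Tick 7: [PARSE:P5(v=1,ok=F), VALIDATE:P4(v=9,ok=F), TRANSFORM:-, EMIT:P3(v=24,ok=T)] out:P2(v=0); in:P5
Tick 8: [PARSE:-, VALIDATE:P5(v=1,ok=F), TRANSFORM:P4(v=0,ok=F), EMIT:-] out:P3(v=24); in:-
Tick 9: [PARSE:P6(v=6,ok=F), VALIDATE:-, TRANSFORM:P5(v=0,ok=F), EMIT:P4(v=0,ok=F)] out:-; in:P6
Tick 10: [PARSE:-, VALIDATE:P6(v=6,ok=T), TRANSFORM:-, EMIT:P5(v=0,ok=F)] out:P4(v=0); in:-
Tick 11: [PARSE:-, VALIDATE:-, TRANSFORM:P6(v=18,ok=T), EMIT:-] out:P5(v=0); in:-
Tick 12: [PARSE:-, VALIDATE:-, TRANSFORM:-, EMIT:P6(v=18,ok=T)] out:-; in:-
At end of tick 12: ['-', '-', '-', 'P6']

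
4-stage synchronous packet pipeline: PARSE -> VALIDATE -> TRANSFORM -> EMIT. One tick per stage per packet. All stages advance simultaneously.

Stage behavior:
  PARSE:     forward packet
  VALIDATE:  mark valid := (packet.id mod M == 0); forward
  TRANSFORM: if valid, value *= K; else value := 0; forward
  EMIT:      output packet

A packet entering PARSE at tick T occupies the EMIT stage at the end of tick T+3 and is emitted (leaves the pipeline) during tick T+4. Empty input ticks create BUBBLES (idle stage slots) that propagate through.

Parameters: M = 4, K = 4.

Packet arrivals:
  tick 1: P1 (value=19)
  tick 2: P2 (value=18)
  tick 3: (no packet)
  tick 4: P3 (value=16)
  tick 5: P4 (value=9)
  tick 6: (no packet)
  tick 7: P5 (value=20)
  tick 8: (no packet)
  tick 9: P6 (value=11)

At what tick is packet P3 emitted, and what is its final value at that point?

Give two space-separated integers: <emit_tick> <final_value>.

Answer: 8 0

Derivation:
Tick 1: [PARSE:P1(v=19,ok=F), VALIDATE:-, TRANSFORM:-, EMIT:-] out:-; in:P1
Tick 2: [PARSE:P2(v=18,ok=F), VALIDATE:P1(v=19,ok=F), TRANSFORM:-, EMIT:-] out:-; in:P2
Tick 3: [PARSE:-, VALIDATE:P2(v=18,ok=F), TRANSFORM:P1(v=0,ok=F), EMIT:-] out:-; in:-
Tick 4: [PARSE:P3(v=16,ok=F), VALIDATE:-, TRANSFORM:P2(v=0,ok=F), EMIT:P1(v=0,ok=F)] out:-; in:P3
Tick 5: [PARSE:P4(v=9,ok=F), VALIDATE:P3(v=16,ok=F), TRANSFORM:-, EMIT:P2(v=0,ok=F)] out:P1(v=0); in:P4
Tick 6: [PARSE:-, VALIDATE:P4(v=9,ok=T), TRANSFORM:P3(v=0,ok=F), EMIT:-] out:P2(v=0); in:-
Tick 7: [PARSE:P5(v=20,ok=F), VALIDATE:-, TRANSFORM:P4(v=36,ok=T), EMIT:P3(v=0,ok=F)] out:-; in:P5
Tick 8: [PARSE:-, VALIDATE:P5(v=20,ok=F), TRANSFORM:-, EMIT:P4(v=36,ok=T)] out:P3(v=0); in:-
Tick 9: [PARSE:P6(v=11,ok=F), VALIDATE:-, TRANSFORM:P5(v=0,ok=F), EMIT:-] out:P4(v=36); in:P6
Tick 10: [PARSE:-, VALIDATE:P6(v=11,ok=F), TRANSFORM:-, EMIT:P5(v=0,ok=F)] out:-; in:-
Tick 11: [PARSE:-, VALIDATE:-, TRANSFORM:P6(v=0,ok=F), EMIT:-] out:P5(v=0); in:-
Tick 12: [PARSE:-, VALIDATE:-, TRANSFORM:-, EMIT:P6(v=0,ok=F)] out:-; in:-
Tick 13: [PARSE:-, VALIDATE:-, TRANSFORM:-, EMIT:-] out:P6(v=0); in:-
P3: arrives tick 4, valid=False (id=3, id%4=3), emit tick 8, final value 0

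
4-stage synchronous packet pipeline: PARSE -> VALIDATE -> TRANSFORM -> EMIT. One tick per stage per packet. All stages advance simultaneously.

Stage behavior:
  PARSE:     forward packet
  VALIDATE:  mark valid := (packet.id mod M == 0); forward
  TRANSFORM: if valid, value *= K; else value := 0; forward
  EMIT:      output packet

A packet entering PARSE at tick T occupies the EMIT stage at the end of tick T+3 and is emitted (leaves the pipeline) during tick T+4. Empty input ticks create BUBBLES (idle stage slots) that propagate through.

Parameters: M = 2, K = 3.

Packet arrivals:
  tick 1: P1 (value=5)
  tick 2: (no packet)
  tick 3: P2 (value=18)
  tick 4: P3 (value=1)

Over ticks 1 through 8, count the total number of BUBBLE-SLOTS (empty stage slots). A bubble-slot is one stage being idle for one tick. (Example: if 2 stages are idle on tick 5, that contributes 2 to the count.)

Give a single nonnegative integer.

Tick 1: [PARSE:P1(v=5,ok=F), VALIDATE:-, TRANSFORM:-, EMIT:-] out:-; bubbles=3
Tick 2: [PARSE:-, VALIDATE:P1(v=5,ok=F), TRANSFORM:-, EMIT:-] out:-; bubbles=3
Tick 3: [PARSE:P2(v=18,ok=F), VALIDATE:-, TRANSFORM:P1(v=0,ok=F), EMIT:-] out:-; bubbles=2
Tick 4: [PARSE:P3(v=1,ok=F), VALIDATE:P2(v=18,ok=T), TRANSFORM:-, EMIT:P1(v=0,ok=F)] out:-; bubbles=1
Tick 5: [PARSE:-, VALIDATE:P3(v=1,ok=F), TRANSFORM:P2(v=54,ok=T), EMIT:-] out:P1(v=0); bubbles=2
Tick 6: [PARSE:-, VALIDATE:-, TRANSFORM:P3(v=0,ok=F), EMIT:P2(v=54,ok=T)] out:-; bubbles=2
Tick 7: [PARSE:-, VALIDATE:-, TRANSFORM:-, EMIT:P3(v=0,ok=F)] out:P2(v=54); bubbles=3
Tick 8: [PARSE:-, VALIDATE:-, TRANSFORM:-, EMIT:-] out:P3(v=0); bubbles=4
Total bubble-slots: 20

Answer: 20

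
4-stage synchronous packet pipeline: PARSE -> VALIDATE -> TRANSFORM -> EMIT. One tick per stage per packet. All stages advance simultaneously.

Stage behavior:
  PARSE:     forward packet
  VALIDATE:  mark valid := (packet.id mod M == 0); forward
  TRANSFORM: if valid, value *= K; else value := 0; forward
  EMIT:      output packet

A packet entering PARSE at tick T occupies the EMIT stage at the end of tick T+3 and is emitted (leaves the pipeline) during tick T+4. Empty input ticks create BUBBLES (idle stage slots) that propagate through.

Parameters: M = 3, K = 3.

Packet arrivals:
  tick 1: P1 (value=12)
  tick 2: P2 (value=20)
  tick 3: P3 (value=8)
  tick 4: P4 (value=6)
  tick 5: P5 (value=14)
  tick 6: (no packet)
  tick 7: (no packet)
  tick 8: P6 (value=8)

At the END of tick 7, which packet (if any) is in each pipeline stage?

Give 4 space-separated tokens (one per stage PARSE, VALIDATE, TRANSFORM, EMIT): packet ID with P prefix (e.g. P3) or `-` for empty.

Answer: - - P5 P4

Derivation:
Tick 1: [PARSE:P1(v=12,ok=F), VALIDATE:-, TRANSFORM:-, EMIT:-] out:-; in:P1
Tick 2: [PARSE:P2(v=20,ok=F), VALIDATE:P1(v=12,ok=F), TRANSFORM:-, EMIT:-] out:-; in:P2
Tick 3: [PARSE:P3(v=8,ok=F), VALIDATE:P2(v=20,ok=F), TRANSFORM:P1(v=0,ok=F), EMIT:-] out:-; in:P3
Tick 4: [PARSE:P4(v=6,ok=F), VALIDATE:P3(v=8,ok=T), TRANSFORM:P2(v=0,ok=F), EMIT:P1(v=0,ok=F)] out:-; in:P4
Tick 5: [PARSE:P5(v=14,ok=F), VALIDATE:P4(v=6,ok=F), TRANSFORM:P3(v=24,ok=T), EMIT:P2(v=0,ok=F)] out:P1(v=0); in:P5
Tick 6: [PARSE:-, VALIDATE:P5(v=14,ok=F), TRANSFORM:P4(v=0,ok=F), EMIT:P3(v=24,ok=T)] out:P2(v=0); in:-
Tick 7: [PARSE:-, VALIDATE:-, TRANSFORM:P5(v=0,ok=F), EMIT:P4(v=0,ok=F)] out:P3(v=24); in:-
At end of tick 7: ['-', '-', 'P5', 'P4']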